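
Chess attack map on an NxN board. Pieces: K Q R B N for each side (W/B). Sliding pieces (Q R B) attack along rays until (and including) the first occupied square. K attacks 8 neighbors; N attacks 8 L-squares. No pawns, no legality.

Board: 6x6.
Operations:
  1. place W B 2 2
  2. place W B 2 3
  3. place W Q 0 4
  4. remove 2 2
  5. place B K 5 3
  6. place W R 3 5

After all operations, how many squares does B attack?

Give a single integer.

Answer: 5

Derivation:
Op 1: place WB@(2,2)
Op 2: place WB@(2,3)
Op 3: place WQ@(0,4)
Op 4: remove (2,2)
Op 5: place BK@(5,3)
Op 6: place WR@(3,5)
Per-piece attacks for B:
  BK@(5,3): attacks (5,4) (5,2) (4,3) (4,4) (4,2)
Union (5 distinct): (4,2) (4,3) (4,4) (5,2) (5,4)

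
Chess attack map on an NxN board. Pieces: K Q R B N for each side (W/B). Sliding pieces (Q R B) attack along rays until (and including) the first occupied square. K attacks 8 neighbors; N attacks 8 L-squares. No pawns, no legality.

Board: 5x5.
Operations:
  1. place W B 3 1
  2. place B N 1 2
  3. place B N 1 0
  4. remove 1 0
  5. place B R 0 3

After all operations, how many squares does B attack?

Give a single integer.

Answer: 11

Derivation:
Op 1: place WB@(3,1)
Op 2: place BN@(1,2)
Op 3: place BN@(1,0)
Op 4: remove (1,0)
Op 5: place BR@(0,3)
Per-piece attacks for B:
  BR@(0,3): attacks (0,4) (0,2) (0,1) (0,0) (1,3) (2,3) (3,3) (4,3)
  BN@(1,2): attacks (2,4) (3,3) (0,4) (2,0) (3,1) (0,0)
Union (11 distinct): (0,0) (0,1) (0,2) (0,4) (1,3) (2,0) (2,3) (2,4) (3,1) (3,3) (4,3)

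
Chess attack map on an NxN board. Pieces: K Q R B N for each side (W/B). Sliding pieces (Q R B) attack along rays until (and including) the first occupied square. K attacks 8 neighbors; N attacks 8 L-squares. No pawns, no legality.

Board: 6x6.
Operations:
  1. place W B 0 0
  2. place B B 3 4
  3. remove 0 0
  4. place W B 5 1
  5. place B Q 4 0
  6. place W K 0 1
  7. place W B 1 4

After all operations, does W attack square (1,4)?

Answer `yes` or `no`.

Answer: no

Derivation:
Op 1: place WB@(0,0)
Op 2: place BB@(3,4)
Op 3: remove (0,0)
Op 4: place WB@(5,1)
Op 5: place BQ@(4,0)
Op 6: place WK@(0,1)
Op 7: place WB@(1,4)
Per-piece attacks for W:
  WK@(0,1): attacks (0,2) (0,0) (1,1) (1,2) (1,0)
  WB@(1,4): attacks (2,5) (2,3) (3,2) (4,1) (5,0) (0,5) (0,3)
  WB@(5,1): attacks (4,2) (3,3) (2,4) (1,5) (4,0) [ray(-1,-1) blocked at (4,0)]
W attacks (1,4): no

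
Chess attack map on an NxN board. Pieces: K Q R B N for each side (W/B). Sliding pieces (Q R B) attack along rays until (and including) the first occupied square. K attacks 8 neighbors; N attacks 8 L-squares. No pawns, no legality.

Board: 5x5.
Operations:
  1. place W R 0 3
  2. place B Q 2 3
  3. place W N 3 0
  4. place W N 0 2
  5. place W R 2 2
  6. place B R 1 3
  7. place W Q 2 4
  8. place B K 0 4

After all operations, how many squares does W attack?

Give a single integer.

Op 1: place WR@(0,3)
Op 2: place BQ@(2,3)
Op 3: place WN@(3,0)
Op 4: place WN@(0,2)
Op 5: place WR@(2,2)
Op 6: place BR@(1,3)
Op 7: place WQ@(2,4)
Op 8: place BK@(0,4)
Per-piece attacks for W:
  WN@(0,2): attacks (1,4) (2,3) (1,0) (2,1)
  WR@(0,3): attacks (0,4) (0,2) (1,3) [ray(0,1) blocked at (0,4); ray(0,-1) blocked at (0,2); ray(1,0) blocked at (1,3)]
  WR@(2,2): attacks (2,3) (2,1) (2,0) (3,2) (4,2) (1,2) (0,2) [ray(0,1) blocked at (2,3); ray(-1,0) blocked at (0,2)]
  WQ@(2,4): attacks (2,3) (3,4) (4,4) (1,4) (0,4) (3,3) (4,2) (1,3) [ray(0,-1) blocked at (2,3); ray(-1,0) blocked at (0,4); ray(-1,-1) blocked at (1,3)]
  WN@(3,0): attacks (4,2) (2,2) (1,1)
Union (16 distinct): (0,2) (0,4) (1,0) (1,1) (1,2) (1,3) (1,4) (2,0) (2,1) (2,2) (2,3) (3,2) (3,3) (3,4) (4,2) (4,4)

Answer: 16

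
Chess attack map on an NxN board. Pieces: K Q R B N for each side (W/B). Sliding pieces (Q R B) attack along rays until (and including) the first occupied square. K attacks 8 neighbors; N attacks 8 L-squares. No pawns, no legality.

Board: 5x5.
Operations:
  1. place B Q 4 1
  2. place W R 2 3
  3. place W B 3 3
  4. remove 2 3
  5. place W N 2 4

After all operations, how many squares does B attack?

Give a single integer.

Answer: 12

Derivation:
Op 1: place BQ@(4,1)
Op 2: place WR@(2,3)
Op 3: place WB@(3,3)
Op 4: remove (2,3)
Op 5: place WN@(2,4)
Per-piece attacks for B:
  BQ@(4,1): attacks (4,2) (4,3) (4,4) (4,0) (3,1) (2,1) (1,1) (0,1) (3,2) (2,3) (1,4) (3,0)
Union (12 distinct): (0,1) (1,1) (1,4) (2,1) (2,3) (3,0) (3,1) (3,2) (4,0) (4,2) (4,3) (4,4)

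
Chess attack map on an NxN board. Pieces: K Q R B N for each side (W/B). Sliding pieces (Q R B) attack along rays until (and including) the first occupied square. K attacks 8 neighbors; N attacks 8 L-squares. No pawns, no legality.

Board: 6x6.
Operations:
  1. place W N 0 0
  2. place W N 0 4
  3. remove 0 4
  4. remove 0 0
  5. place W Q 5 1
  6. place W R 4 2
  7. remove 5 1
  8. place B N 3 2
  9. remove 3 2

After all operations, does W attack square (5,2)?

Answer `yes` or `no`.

Op 1: place WN@(0,0)
Op 2: place WN@(0,4)
Op 3: remove (0,4)
Op 4: remove (0,0)
Op 5: place WQ@(5,1)
Op 6: place WR@(4,2)
Op 7: remove (5,1)
Op 8: place BN@(3,2)
Op 9: remove (3,2)
Per-piece attacks for W:
  WR@(4,2): attacks (4,3) (4,4) (4,5) (4,1) (4,0) (5,2) (3,2) (2,2) (1,2) (0,2)
W attacks (5,2): yes

Answer: yes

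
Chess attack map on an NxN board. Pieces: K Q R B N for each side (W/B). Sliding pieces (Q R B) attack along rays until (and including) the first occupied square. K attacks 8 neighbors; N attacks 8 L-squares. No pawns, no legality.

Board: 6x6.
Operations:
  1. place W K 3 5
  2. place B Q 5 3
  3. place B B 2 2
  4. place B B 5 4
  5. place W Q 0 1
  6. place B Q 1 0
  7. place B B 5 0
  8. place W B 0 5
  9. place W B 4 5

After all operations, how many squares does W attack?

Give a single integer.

Op 1: place WK@(3,5)
Op 2: place BQ@(5,3)
Op 3: place BB@(2,2)
Op 4: place BB@(5,4)
Op 5: place WQ@(0,1)
Op 6: place BQ@(1,0)
Op 7: place BB@(5,0)
Op 8: place WB@(0,5)
Op 9: place WB@(4,5)
Per-piece attacks for W:
  WQ@(0,1): attacks (0,2) (0,3) (0,4) (0,5) (0,0) (1,1) (2,1) (3,1) (4,1) (5,1) (1,2) (2,3) (3,4) (4,5) (1,0) [ray(0,1) blocked at (0,5); ray(1,1) blocked at (4,5); ray(1,-1) blocked at (1,0)]
  WB@(0,5): attacks (1,4) (2,3) (3,2) (4,1) (5,0) [ray(1,-1) blocked at (5,0)]
  WK@(3,5): attacks (3,4) (4,5) (2,5) (4,4) (2,4)
  WB@(4,5): attacks (5,4) (3,4) (2,3) (1,2) (0,1) [ray(1,-1) blocked at (5,4); ray(-1,-1) blocked at (0,1)]
Union (23 distinct): (0,0) (0,1) (0,2) (0,3) (0,4) (0,5) (1,0) (1,1) (1,2) (1,4) (2,1) (2,3) (2,4) (2,5) (3,1) (3,2) (3,4) (4,1) (4,4) (4,5) (5,0) (5,1) (5,4)

Answer: 23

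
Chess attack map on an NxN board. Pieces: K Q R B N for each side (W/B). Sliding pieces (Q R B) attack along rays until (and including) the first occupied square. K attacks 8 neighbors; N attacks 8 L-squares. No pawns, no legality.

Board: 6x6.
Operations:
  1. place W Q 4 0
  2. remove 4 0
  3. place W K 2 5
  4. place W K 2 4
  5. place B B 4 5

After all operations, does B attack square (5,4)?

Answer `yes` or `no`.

Op 1: place WQ@(4,0)
Op 2: remove (4,0)
Op 3: place WK@(2,5)
Op 4: place WK@(2,4)
Op 5: place BB@(4,5)
Per-piece attacks for B:
  BB@(4,5): attacks (5,4) (3,4) (2,3) (1,2) (0,1)
B attacks (5,4): yes

Answer: yes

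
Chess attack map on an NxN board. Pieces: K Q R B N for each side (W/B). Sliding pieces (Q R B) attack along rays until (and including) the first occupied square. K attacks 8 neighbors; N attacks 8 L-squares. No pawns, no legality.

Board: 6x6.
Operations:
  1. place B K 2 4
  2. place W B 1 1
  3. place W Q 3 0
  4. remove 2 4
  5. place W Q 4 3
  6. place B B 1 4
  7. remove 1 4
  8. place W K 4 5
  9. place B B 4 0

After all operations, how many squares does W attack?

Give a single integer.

Op 1: place BK@(2,4)
Op 2: place WB@(1,1)
Op 3: place WQ@(3,0)
Op 4: remove (2,4)
Op 5: place WQ@(4,3)
Op 6: place BB@(1,4)
Op 7: remove (1,4)
Op 8: place WK@(4,5)
Op 9: place BB@(4,0)
Per-piece attacks for W:
  WB@(1,1): attacks (2,2) (3,3) (4,4) (5,5) (2,0) (0,2) (0,0)
  WQ@(3,0): attacks (3,1) (3,2) (3,3) (3,4) (3,5) (4,0) (2,0) (1,0) (0,0) (4,1) (5,2) (2,1) (1,2) (0,3) [ray(1,0) blocked at (4,0)]
  WQ@(4,3): attacks (4,4) (4,5) (4,2) (4,1) (4,0) (5,3) (3,3) (2,3) (1,3) (0,3) (5,4) (5,2) (3,4) (2,5) (3,2) (2,1) (1,0) [ray(0,1) blocked at (4,5); ray(0,-1) blocked at (4,0)]
  WK@(4,5): attacks (4,4) (5,5) (3,5) (5,4) (3,4)
Union (25 distinct): (0,0) (0,2) (0,3) (1,0) (1,2) (1,3) (2,0) (2,1) (2,2) (2,3) (2,5) (3,1) (3,2) (3,3) (3,4) (3,5) (4,0) (4,1) (4,2) (4,4) (4,5) (5,2) (5,3) (5,4) (5,5)

Answer: 25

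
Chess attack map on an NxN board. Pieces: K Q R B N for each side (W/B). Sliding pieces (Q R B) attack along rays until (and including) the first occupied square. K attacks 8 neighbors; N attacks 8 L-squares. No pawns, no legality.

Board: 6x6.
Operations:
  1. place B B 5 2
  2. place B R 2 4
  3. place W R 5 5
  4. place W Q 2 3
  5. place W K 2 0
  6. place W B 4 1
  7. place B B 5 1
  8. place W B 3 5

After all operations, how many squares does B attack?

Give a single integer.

Answer: 13

Derivation:
Op 1: place BB@(5,2)
Op 2: place BR@(2,4)
Op 3: place WR@(5,5)
Op 4: place WQ@(2,3)
Op 5: place WK@(2,0)
Op 6: place WB@(4,1)
Op 7: place BB@(5,1)
Op 8: place WB@(3,5)
Per-piece attacks for B:
  BR@(2,4): attacks (2,5) (2,3) (3,4) (4,4) (5,4) (1,4) (0,4) [ray(0,-1) blocked at (2,3)]
  BB@(5,1): attacks (4,2) (3,3) (2,4) (4,0) [ray(-1,1) blocked at (2,4)]
  BB@(5,2): attacks (4,3) (3,4) (2,5) (4,1) [ray(-1,-1) blocked at (4,1)]
Union (13 distinct): (0,4) (1,4) (2,3) (2,4) (2,5) (3,3) (3,4) (4,0) (4,1) (4,2) (4,3) (4,4) (5,4)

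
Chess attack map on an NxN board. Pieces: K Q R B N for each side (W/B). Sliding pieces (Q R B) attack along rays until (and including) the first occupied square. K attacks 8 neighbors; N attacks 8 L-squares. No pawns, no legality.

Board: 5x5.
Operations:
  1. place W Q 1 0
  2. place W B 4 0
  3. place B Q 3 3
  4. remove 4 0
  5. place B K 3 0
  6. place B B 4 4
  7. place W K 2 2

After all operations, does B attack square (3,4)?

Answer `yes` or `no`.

Answer: yes

Derivation:
Op 1: place WQ@(1,0)
Op 2: place WB@(4,0)
Op 3: place BQ@(3,3)
Op 4: remove (4,0)
Op 5: place BK@(3,0)
Op 6: place BB@(4,4)
Op 7: place WK@(2,2)
Per-piece attacks for B:
  BK@(3,0): attacks (3,1) (4,0) (2,0) (4,1) (2,1)
  BQ@(3,3): attacks (3,4) (3,2) (3,1) (3,0) (4,3) (2,3) (1,3) (0,3) (4,4) (4,2) (2,4) (2,2) [ray(0,-1) blocked at (3,0); ray(1,1) blocked at (4,4); ray(-1,-1) blocked at (2,2)]
  BB@(4,4): attacks (3,3) [ray(-1,-1) blocked at (3,3)]
B attacks (3,4): yes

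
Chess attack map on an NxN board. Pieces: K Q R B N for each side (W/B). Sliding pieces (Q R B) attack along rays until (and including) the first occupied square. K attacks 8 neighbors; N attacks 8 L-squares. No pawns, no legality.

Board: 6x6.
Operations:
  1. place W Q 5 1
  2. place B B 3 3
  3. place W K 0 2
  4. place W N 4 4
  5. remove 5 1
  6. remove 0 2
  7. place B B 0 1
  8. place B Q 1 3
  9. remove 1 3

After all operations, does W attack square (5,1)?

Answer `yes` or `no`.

Answer: no

Derivation:
Op 1: place WQ@(5,1)
Op 2: place BB@(3,3)
Op 3: place WK@(0,2)
Op 4: place WN@(4,4)
Op 5: remove (5,1)
Op 6: remove (0,2)
Op 7: place BB@(0,1)
Op 8: place BQ@(1,3)
Op 9: remove (1,3)
Per-piece attacks for W:
  WN@(4,4): attacks (2,5) (5,2) (3,2) (2,3)
W attacks (5,1): no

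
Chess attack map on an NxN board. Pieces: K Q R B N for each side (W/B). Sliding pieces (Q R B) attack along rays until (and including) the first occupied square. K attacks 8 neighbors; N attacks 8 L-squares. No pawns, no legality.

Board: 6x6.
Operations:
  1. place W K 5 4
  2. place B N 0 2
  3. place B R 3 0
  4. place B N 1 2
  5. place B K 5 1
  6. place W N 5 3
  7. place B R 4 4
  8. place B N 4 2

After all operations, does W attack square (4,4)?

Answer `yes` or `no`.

Op 1: place WK@(5,4)
Op 2: place BN@(0,2)
Op 3: place BR@(3,0)
Op 4: place BN@(1,2)
Op 5: place BK@(5,1)
Op 6: place WN@(5,3)
Op 7: place BR@(4,4)
Op 8: place BN@(4,2)
Per-piece attacks for W:
  WN@(5,3): attacks (4,5) (3,4) (4,1) (3,2)
  WK@(5,4): attacks (5,5) (5,3) (4,4) (4,5) (4,3)
W attacks (4,4): yes

Answer: yes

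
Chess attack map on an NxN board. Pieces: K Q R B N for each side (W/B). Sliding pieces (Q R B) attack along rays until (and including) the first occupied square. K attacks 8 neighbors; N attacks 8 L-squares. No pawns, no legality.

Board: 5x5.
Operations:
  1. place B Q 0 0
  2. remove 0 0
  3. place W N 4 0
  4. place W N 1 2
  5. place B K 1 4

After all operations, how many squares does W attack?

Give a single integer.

Op 1: place BQ@(0,0)
Op 2: remove (0,0)
Op 3: place WN@(4,0)
Op 4: place WN@(1,2)
Op 5: place BK@(1,4)
Per-piece attacks for W:
  WN@(1,2): attacks (2,4) (3,3) (0,4) (2,0) (3,1) (0,0)
  WN@(4,0): attacks (3,2) (2,1)
Union (8 distinct): (0,0) (0,4) (2,0) (2,1) (2,4) (3,1) (3,2) (3,3)

Answer: 8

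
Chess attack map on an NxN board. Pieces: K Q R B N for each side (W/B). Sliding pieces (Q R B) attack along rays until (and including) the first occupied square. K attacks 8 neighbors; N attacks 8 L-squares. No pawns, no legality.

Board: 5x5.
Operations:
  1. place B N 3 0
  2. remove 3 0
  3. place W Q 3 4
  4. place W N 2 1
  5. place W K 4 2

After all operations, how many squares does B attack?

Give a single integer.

Op 1: place BN@(3,0)
Op 2: remove (3,0)
Op 3: place WQ@(3,4)
Op 4: place WN@(2,1)
Op 5: place WK@(4,2)
Per-piece attacks for B:
Union (0 distinct): (none)

Answer: 0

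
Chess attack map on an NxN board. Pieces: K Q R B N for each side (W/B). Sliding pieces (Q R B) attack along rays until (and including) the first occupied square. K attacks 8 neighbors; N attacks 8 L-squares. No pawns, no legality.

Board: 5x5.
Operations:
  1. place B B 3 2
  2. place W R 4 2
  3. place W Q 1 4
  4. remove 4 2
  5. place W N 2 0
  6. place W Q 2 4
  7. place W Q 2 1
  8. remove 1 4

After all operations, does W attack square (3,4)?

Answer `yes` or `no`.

Answer: yes

Derivation:
Op 1: place BB@(3,2)
Op 2: place WR@(4,2)
Op 3: place WQ@(1,4)
Op 4: remove (4,2)
Op 5: place WN@(2,0)
Op 6: place WQ@(2,4)
Op 7: place WQ@(2,1)
Op 8: remove (1,4)
Per-piece attacks for W:
  WN@(2,0): attacks (3,2) (4,1) (1,2) (0,1)
  WQ@(2,1): attacks (2,2) (2,3) (2,4) (2,0) (3,1) (4,1) (1,1) (0,1) (3,2) (3,0) (1,2) (0,3) (1,0) [ray(0,1) blocked at (2,4); ray(0,-1) blocked at (2,0); ray(1,1) blocked at (3,2)]
  WQ@(2,4): attacks (2,3) (2,2) (2,1) (3,4) (4,4) (1,4) (0,4) (3,3) (4,2) (1,3) (0,2) [ray(0,-1) blocked at (2,1)]
W attacks (3,4): yes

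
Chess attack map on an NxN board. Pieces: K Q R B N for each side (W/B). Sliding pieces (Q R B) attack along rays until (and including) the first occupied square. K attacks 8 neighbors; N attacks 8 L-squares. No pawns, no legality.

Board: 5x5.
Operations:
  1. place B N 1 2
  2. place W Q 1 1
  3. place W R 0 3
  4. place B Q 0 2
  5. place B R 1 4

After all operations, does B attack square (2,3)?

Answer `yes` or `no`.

Op 1: place BN@(1,2)
Op 2: place WQ@(1,1)
Op 3: place WR@(0,3)
Op 4: place BQ@(0,2)
Op 5: place BR@(1,4)
Per-piece attacks for B:
  BQ@(0,2): attacks (0,3) (0,1) (0,0) (1,2) (1,3) (2,4) (1,1) [ray(0,1) blocked at (0,3); ray(1,0) blocked at (1,2); ray(1,-1) blocked at (1,1)]
  BN@(1,2): attacks (2,4) (3,3) (0,4) (2,0) (3,1) (0,0)
  BR@(1,4): attacks (1,3) (1,2) (2,4) (3,4) (4,4) (0,4) [ray(0,-1) blocked at (1,2)]
B attacks (2,3): no

Answer: no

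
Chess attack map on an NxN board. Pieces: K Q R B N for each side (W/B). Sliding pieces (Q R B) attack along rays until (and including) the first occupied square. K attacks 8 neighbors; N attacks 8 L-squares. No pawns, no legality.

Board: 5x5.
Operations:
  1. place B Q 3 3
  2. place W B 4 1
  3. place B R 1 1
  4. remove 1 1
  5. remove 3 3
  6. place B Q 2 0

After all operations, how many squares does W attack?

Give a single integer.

Answer: 4

Derivation:
Op 1: place BQ@(3,3)
Op 2: place WB@(4,1)
Op 3: place BR@(1,1)
Op 4: remove (1,1)
Op 5: remove (3,3)
Op 6: place BQ@(2,0)
Per-piece attacks for W:
  WB@(4,1): attacks (3,2) (2,3) (1,4) (3,0)
Union (4 distinct): (1,4) (2,3) (3,0) (3,2)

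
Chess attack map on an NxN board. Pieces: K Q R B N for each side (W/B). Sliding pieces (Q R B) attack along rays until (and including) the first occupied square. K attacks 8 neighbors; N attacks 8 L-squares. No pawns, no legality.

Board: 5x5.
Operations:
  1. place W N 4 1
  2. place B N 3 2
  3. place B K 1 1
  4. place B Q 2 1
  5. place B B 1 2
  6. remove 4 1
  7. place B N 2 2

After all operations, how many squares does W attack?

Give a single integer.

Op 1: place WN@(4,1)
Op 2: place BN@(3,2)
Op 3: place BK@(1,1)
Op 4: place BQ@(2,1)
Op 5: place BB@(1,2)
Op 6: remove (4,1)
Op 7: place BN@(2,2)
Per-piece attacks for W:
Union (0 distinct): (none)

Answer: 0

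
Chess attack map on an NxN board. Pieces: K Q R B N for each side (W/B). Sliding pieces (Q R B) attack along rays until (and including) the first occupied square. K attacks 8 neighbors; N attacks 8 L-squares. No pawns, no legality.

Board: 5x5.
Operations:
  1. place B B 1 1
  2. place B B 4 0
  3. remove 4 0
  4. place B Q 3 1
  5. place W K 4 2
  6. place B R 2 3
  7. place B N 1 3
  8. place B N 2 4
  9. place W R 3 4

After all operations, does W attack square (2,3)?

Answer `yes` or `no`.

Answer: no

Derivation:
Op 1: place BB@(1,1)
Op 2: place BB@(4,0)
Op 3: remove (4,0)
Op 4: place BQ@(3,1)
Op 5: place WK@(4,2)
Op 6: place BR@(2,3)
Op 7: place BN@(1,3)
Op 8: place BN@(2,4)
Op 9: place WR@(3,4)
Per-piece attacks for W:
  WR@(3,4): attacks (3,3) (3,2) (3,1) (4,4) (2,4) [ray(0,-1) blocked at (3,1); ray(-1,0) blocked at (2,4)]
  WK@(4,2): attacks (4,3) (4,1) (3,2) (3,3) (3,1)
W attacks (2,3): no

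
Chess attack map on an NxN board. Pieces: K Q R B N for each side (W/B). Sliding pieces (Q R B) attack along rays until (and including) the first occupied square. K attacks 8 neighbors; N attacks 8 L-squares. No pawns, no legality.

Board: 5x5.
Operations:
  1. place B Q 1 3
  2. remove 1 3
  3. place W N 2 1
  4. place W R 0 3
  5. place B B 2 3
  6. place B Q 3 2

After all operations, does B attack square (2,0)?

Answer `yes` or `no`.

Answer: no

Derivation:
Op 1: place BQ@(1,3)
Op 2: remove (1,3)
Op 3: place WN@(2,1)
Op 4: place WR@(0,3)
Op 5: place BB@(2,3)
Op 6: place BQ@(3,2)
Per-piece attacks for B:
  BB@(2,3): attacks (3,4) (3,2) (1,4) (1,2) (0,1) [ray(1,-1) blocked at (3,2)]
  BQ@(3,2): attacks (3,3) (3,4) (3,1) (3,0) (4,2) (2,2) (1,2) (0,2) (4,3) (4,1) (2,3) (2,1) [ray(-1,1) blocked at (2,3); ray(-1,-1) blocked at (2,1)]
B attacks (2,0): no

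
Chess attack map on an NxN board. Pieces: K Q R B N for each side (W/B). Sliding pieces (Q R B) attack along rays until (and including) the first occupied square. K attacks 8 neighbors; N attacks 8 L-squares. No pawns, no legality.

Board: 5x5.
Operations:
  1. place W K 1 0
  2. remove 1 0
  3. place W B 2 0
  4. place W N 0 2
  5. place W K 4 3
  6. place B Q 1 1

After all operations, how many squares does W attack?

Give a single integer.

Op 1: place WK@(1,0)
Op 2: remove (1,0)
Op 3: place WB@(2,0)
Op 4: place WN@(0,2)
Op 5: place WK@(4,3)
Op 6: place BQ@(1,1)
Per-piece attacks for W:
  WN@(0,2): attacks (1,4) (2,3) (1,0) (2,1)
  WB@(2,0): attacks (3,1) (4,2) (1,1) [ray(-1,1) blocked at (1,1)]
  WK@(4,3): attacks (4,4) (4,2) (3,3) (3,4) (3,2)
Union (11 distinct): (1,0) (1,1) (1,4) (2,1) (2,3) (3,1) (3,2) (3,3) (3,4) (4,2) (4,4)

Answer: 11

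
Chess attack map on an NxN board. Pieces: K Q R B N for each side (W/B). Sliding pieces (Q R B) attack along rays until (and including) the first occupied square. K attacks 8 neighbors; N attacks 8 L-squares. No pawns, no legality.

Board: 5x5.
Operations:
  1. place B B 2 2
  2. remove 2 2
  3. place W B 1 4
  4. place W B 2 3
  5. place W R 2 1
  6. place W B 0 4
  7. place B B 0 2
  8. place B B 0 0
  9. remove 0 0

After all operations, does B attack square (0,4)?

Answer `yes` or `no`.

Op 1: place BB@(2,2)
Op 2: remove (2,2)
Op 3: place WB@(1,4)
Op 4: place WB@(2,3)
Op 5: place WR@(2,1)
Op 6: place WB@(0,4)
Op 7: place BB@(0,2)
Op 8: place BB@(0,0)
Op 9: remove (0,0)
Per-piece attacks for B:
  BB@(0,2): attacks (1,3) (2,4) (1,1) (2,0)
B attacks (0,4): no

Answer: no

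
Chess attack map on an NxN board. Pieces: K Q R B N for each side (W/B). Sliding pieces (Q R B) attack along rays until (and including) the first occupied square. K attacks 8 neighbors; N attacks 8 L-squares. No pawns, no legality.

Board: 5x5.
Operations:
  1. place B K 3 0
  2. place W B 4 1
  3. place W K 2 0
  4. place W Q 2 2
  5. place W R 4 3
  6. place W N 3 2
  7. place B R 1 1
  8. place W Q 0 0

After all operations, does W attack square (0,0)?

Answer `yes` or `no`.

Op 1: place BK@(3,0)
Op 2: place WB@(4,1)
Op 3: place WK@(2,0)
Op 4: place WQ@(2,2)
Op 5: place WR@(4,3)
Op 6: place WN@(3,2)
Op 7: place BR@(1,1)
Op 8: place WQ@(0,0)
Per-piece attacks for W:
  WQ@(0,0): attacks (0,1) (0,2) (0,3) (0,4) (1,0) (2,0) (1,1) [ray(1,0) blocked at (2,0); ray(1,1) blocked at (1,1)]
  WK@(2,0): attacks (2,1) (3,0) (1,0) (3,1) (1,1)
  WQ@(2,2): attacks (2,3) (2,4) (2,1) (2,0) (3,2) (1,2) (0,2) (3,3) (4,4) (3,1) (4,0) (1,3) (0,4) (1,1) [ray(0,-1) blocked at (2,0); ray(1,0) blocked at (3,2); ray(-1,-1) blocked at (1,1)]
  WN@(3,2): attacks (4,4) (2,4) (1,3) (4,0) (2,0) (1,1)
  WB@(4,1): attacks (3,2) (3,0) [ray(-1,1) blocked at (3,2); ray(-1,-1) blocked at (3,0)]
  WR@(4,3): attacks (4,4) (4,2) (4,1) (3,3) (2,3) (1,3) (0,3) [ray(0,-1) blocked at (4,1)]
W attacks (0,0): no

Answer: no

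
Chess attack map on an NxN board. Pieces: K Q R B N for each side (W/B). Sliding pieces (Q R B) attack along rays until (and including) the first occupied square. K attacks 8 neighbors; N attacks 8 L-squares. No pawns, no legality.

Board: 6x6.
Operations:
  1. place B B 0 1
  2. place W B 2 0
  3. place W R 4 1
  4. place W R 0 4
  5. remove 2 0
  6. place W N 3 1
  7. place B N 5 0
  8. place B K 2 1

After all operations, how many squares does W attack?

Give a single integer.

Answer: 20

Derivation:
Op 1: place BB@(0,1)
Op 2: place WB@(2,0)
Op 3: place WR@(4,1)
Op 4: place WR@(0,4)
Op 5: remove (2,0)
Op 6: place WN@(3,1)
Op 7: place BN@(5,0)
Op 8: place BK@(2,1)
Per-piece attacks for W:
  WR@(0,4): attacks (0,5) (0,3) (0,2) (0,1) (1,4) (2,4) (3,4) (4,4) (5,4) [ray(0,-1) blocked at (0,1)]
  WN@(3,1): attacks (4,3) (5,2) (2,3) (1,2) (5,0) (1,0)
  WR@(4,1): attacks (4,2) (4,3) (4,4) (4,5) (4,0) (5,1) (3,1) [ray(-1,0) blocked at (3,1)]
Union (20 distinct): (0,1) (0,2) (0,3) (0,5) (1,0) (1,2) (1,4) (2,3) (2,4) (3,1) (3,4) (4,0) (4,2) (4,3) (4,4) (4,5) (5,0) (5,1) (5,2) (5,4)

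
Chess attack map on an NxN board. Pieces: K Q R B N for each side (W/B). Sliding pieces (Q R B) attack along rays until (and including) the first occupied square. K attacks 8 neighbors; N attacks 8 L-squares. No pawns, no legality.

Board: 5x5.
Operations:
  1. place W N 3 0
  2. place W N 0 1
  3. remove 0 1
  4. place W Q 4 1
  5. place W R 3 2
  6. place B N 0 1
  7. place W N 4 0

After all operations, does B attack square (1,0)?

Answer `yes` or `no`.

Answer: no

Derivation:
Op 1: place WN@(3,0)
Op 2: place WN@(0,1)
Op 3: remove (0,1)
Op 4: place WQ@(4,1)
Op 5: place WR@(3,2)
Op 6: place BN@(0,1)
Op 7: place WN@(4,0)
Per-piece attacks for B:
  BN@(0,1): attacks (1,3) (2,2) (2,0)
B attacks (1,0): no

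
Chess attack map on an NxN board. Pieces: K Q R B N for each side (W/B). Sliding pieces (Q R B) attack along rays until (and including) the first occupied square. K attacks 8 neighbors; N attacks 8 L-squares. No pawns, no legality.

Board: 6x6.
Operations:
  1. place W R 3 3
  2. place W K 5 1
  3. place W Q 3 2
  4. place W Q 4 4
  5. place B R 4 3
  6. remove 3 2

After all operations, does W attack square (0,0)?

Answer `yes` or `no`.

Answer: no

Derivation:
Op 1: place WR@(3,3)
Op 2: place WK@(5,1)
Op 3: place WQ@(3,2)
Op 4: place WQ@(4,4)
Op 5: place BR@(4,3)
Op 6: remove (3,2)
Per-piece attacks for W:
  WR@(3,3): attacks (3,4) (3,5) (3,2) (3,1) (3,0) (4,3) (2,3) (1,3) (0,3) [ray(1,0) blocked at (4,3)]
  WQ@(4,4): attacks (4,5) (4,3) (5,4) (3,4) (2,4) (1,4) (0,4) (5,5) (5,3) (3,5) (3,3) [ray(0,-1) blocked at (4,3); ray(-1,-1) blocked at (3,3)]
  WK@(5,1): attacks (5,2) (5,0) (4,1) (4,2) (4,0)
W attacks (0,0): no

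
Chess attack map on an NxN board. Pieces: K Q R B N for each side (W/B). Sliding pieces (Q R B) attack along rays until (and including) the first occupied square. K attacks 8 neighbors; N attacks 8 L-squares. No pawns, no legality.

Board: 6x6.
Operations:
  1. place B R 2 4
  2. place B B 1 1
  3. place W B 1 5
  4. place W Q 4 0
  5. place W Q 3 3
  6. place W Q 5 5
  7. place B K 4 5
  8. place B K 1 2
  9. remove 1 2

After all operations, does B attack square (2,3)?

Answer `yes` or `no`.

Answer: yes

Derivation:
Op 1: place BR@(2,4)
Op 2: place BB@(1,1)
Op 3: place WB@(1,5)
Op 4: place WQ@(4,0)
Op 5: place WQ@(3,3)
Op 6: place WQ@(5,5)
Op 7: place BK@(4,5)
Op 8: place BK@(1,2)
Op 9: remove (1,2)
Per-piece attacks for B:
  BB@(1,1): attacks (2,2) (3,3) (2,0) (0,2) (0,0) [ray(1,1) blocked at (3,3)]
  BR@(2,4): attacks (2,5) (2,3) (2,2) (2,1) (2,0) (3,4) (4,4) (5,4) (1,4) (0,4)
  BK@(4,5): attacks (4,4) (5,5) (3,5) (5,4) (3,4)
B attacks (2,3): yes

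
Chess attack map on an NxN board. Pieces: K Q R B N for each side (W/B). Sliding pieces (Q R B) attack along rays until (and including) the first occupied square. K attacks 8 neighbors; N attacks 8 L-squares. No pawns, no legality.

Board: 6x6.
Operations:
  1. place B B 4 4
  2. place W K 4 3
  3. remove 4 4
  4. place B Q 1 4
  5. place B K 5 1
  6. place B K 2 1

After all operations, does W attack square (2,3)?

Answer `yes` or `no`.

Op 1: place BB@(4,4)
Op 2: place WK@(4,3)
Op 3: remove (4,4)
Op 4: place BQ@(1,4)
Op 5: place BK@(5,1)
Op 6: place BK@(2,1)
Per-piece attacks for W:
  WK@(4,3): attacks (4,4) (4,2) (5,3) (3,3) (5,4) (5,2) (3,4) (3,2)
W attacks (2,3): no

Answer: no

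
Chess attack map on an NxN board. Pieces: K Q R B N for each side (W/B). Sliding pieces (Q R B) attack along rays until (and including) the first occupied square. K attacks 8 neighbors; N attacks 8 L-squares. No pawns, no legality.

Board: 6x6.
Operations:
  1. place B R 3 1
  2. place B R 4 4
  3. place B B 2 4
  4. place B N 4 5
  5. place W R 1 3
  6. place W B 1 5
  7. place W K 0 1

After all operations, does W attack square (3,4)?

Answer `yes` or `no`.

Answer: no

Derivation:
Op 1: place BR@(3,1)
Op 2: place BR@(4,4)
Op 3: place BB@(2,4)
Op 4: place BN@(4,5)
Op 5: place WR@(1,3)
Op 6: place WB@(1,5)
Op 7: place WK@(0,1)
Per-piece attacks for W:
  WK@(0,1): attacks (0,2) (0,0) (1,1) (1,2) (1,0)
  WR@(1,3): attacks (1,4) (1,5) (1,2) (1,1) (1,0) (2,3) (3,3) (4,3) (5,3) (0,3) [ray(0,1) blocked at (1,5)]
  WB@(1,5): attacks (2,4) (0,4) [ray(1,-1) blocked at (2,4)]
W attacks (3,4): no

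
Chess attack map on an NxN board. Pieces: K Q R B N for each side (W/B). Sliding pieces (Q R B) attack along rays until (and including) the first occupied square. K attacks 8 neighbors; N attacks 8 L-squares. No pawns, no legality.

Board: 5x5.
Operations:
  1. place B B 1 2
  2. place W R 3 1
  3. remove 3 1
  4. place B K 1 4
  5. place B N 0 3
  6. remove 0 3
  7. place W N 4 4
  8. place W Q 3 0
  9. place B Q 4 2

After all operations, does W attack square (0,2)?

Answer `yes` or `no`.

Op 1: place BB@(1,2)
Op 2: place WR@(3,1)
Op 3: remove (3,1)
Op 4: place BK@(1,4)
Op 5: place BN@(0,3)
Op 6: remove (0,3)
Op 7: place WN@(4,4)
Op 8: place WQ@(3,0)
Op 9: place BQ@(4,2)
Per-piece attacks for W:
  WQ@(3,0): attacks (3,1) (3,2) (3,3) (3,4) (4,0) (2,0) (1,0) (0,0) (4,1) (2,1) (1,2) [ray(-1,1) blocked at (1,2)]
  WN@(4,4): attacks (3,2) (2,3)
W attacks (0,2): no

Answer: no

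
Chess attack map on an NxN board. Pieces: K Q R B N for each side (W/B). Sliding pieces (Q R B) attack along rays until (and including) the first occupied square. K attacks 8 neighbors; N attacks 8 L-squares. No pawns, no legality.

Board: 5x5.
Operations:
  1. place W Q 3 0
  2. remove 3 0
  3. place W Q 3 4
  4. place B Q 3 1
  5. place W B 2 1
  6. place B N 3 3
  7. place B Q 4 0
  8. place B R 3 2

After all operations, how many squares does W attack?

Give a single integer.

Op 1: place WQ@(3,0)
Op 2: remove (3,0)
Op 3: place WQ@(3,4)
Op 4: place BQ@(3,1)
Op 5: place WB@(2,1)
Op 6: place BN@(3,3)
Op 7: place BQ@(4,0)
Op 8: place BR@(3,2)
Per-piece attacks for W:
  WB@(2,1): attacks (3,2) (3,0) (1,2) (0,3) (1,0) [ray(1,1) blocked at (3,2)]
  WQ@(3,4): attacks (3,3) (4,4) (2,4) (1,4) (0,4) (4,3) (2,3) (1,2) (0,1) [ray(0,-1) blocked at (3,3)]
Union (13 distinct): (0,1) (0,3) (0,4) (1,0) (1,2) (1,4) (2,3) (2,4) (3,0) (3,2) (3,3) (4,3) (4,4)

Answer: 13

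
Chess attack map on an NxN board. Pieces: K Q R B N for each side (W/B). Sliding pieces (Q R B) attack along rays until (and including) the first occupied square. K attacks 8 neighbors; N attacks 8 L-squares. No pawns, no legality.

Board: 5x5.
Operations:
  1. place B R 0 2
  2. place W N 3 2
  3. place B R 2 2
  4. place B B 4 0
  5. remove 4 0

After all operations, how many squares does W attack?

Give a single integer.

Op 1: place BR@(0,2)
Op 2: place WN@(3,2)
Op 3: place BR@(2,2)
Op 4: place BB@(4,0)
Op 5: remove (4,0)
Per-piece attacks for W:
  WN@(3,2): attacks (4,4) (2,4) (1,3) (4,0) (2,0) (1,1)
Union (6 distinct): (1,1) (1,3) (2,0) (2,4) (4,0) (4,4)

Answer: 6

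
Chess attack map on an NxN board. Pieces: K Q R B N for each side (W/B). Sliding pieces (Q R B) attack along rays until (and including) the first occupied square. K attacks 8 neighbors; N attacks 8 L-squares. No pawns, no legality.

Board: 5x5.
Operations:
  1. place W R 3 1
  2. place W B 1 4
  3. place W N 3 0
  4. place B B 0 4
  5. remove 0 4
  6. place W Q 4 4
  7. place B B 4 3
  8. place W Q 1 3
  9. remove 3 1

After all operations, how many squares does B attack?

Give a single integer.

Answer: 4

Derivation:
Op 1: place WR@(3,1)
Op 2: place WB@(1,4)
Op 3: place WN@(3,0)
Op 4: place BB@(0,4)
Op 5: remove (0,4)
Op 6: place WQ@(4,4)
Op 7: place BB@(4,3)
Op 8: place WQ@(1,3)
Op 9: remove (3,1)
Per-piece attacks for B:
  BB@(4,3): attacks (3,4) (3,2) (2,1) (1,0)
Union (4 distinct): (1,0) (2,1) (3,2) (3,4)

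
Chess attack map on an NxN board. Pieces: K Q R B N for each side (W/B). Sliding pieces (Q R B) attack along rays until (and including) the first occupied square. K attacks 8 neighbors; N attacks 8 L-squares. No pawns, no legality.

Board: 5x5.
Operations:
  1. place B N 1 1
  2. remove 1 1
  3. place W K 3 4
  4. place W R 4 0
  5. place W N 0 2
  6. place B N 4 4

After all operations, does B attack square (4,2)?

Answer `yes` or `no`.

Answer: no

Derivation:
Op 1: place BN@(1,1)
Op 2: remove (1,1)
Op 3: place WK@(3,4)
Op 4: place WR@(4,0)
Op 5: place WN@(0,2)
Op 6: place BN@(4,4)
Per-piece attacks for B:
  BN@(4,4): attacks (3,2) (2,3)
B attacks (4,2): no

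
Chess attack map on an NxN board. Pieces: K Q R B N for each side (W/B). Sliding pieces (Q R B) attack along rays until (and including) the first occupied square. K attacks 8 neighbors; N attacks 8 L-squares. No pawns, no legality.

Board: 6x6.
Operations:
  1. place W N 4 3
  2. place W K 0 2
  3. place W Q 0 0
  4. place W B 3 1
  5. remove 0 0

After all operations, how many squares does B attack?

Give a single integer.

Op 1: place WN@(4,3)
Op 2: place WK@(0,2)
Op 3: place WQ@(0,0)
Op 4: place WB@(3,1)
Op 5: remove (0,0)
Per-piece attacks for B:
Union (0 distinct): (none)

Answer: 0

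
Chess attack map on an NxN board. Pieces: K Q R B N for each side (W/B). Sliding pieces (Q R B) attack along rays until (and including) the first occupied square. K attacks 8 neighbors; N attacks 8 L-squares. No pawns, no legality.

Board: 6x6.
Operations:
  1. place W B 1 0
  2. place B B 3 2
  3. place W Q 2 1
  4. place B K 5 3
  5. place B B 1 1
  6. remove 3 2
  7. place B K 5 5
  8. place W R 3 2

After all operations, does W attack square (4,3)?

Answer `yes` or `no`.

Answer: no

Derivation:
Op 1: place WB@(1,0)
Op 2: place BB@(3,2)
Op 3: place WQ@(2,1)
Op 4: place BK@(5,3)
Op 5: place BB@(1,1)
Op 6: remove (3,2)
Op 7: place BK@(5,5)
Op 8: place WR@(3,2)
Per-piece attacks for W:
  WB@(1,0): attacks (2,1) (0,1) [ray(1,1) blocked at (2,1)]
  WQ@(2,1): attacks (2,2) (2,3) (2,4) (2,5) (2,0) (3,1) (4,1) (5,1) (1,1) (3,2) (3,0) (1,2) (0,3) (1,0) [ray(-1,0) blocked at (1,1); ray(1,1) blocked at (3,2); ray(-1,-1) blocked at (1,0)]
  WR@(3,2): attacks (3,3) (3,4) (3,5) (3,1) (3,0) (4,2) (5,2) (2,2) (1,2) (0,2)
W attacks (4,3): no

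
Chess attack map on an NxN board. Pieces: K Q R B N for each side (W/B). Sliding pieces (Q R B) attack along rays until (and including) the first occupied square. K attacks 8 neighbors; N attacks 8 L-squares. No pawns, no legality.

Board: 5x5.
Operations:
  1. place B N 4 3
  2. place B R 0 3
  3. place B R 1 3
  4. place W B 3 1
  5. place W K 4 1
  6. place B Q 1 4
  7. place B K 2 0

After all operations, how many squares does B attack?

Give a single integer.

Answer: 22

Derivation:
Op 1: place BN@(4,3)
Op 2: place BR@(0,3)
Op 3: place BR@(1,3)
Op 4: place WB@(3,1)
Op 5: place WK@(4,1)
Op 6: place BQ@(1,4)
Op 7: place BK@(2,0)
Per-piece attacks for B:
  BR@(0,3): attacks (0,4) (0,2) (0,1) (0,0) (1,3) [ray(1,0) blocked at (1,3)]
  BR@(1,3): attacks (1,4) (1,2) (1,1) (1,0) (2,3) (3,3) (4,3) (0,3) [ray(0,1) blocked at (1,4); ray(1,0) blocked at (4,3); ray(-1,0) blocked at (0,3)]
  BQ@(1,4): attacks (1,3) (2,4) (3,4) (4,4) (0,4) (2,3) (3,2) (4,1) (0,3) [ray(0,-1) blocked at (1,3); ray(1,-1) blocked at (4,1); ray(-1,-1) blocked at (0,3)]
  BK@(2,0): attacks (2,1) (3,0) (1,0) (3,1) (1,1)
  BN@(4,3): attacks (2,4) (3,1) (2,2)
Union (22 distinct): (0,0) (0,1) (0,2) (0,3) (0,4) (1,0) (1,1) (1,2) (1,3) (1,4) (2,1) (2,2) (2,3) (2,4) (3,0) (3,1) (3,2) (3,3) (3,4) (4,1) (4,3) (4,4)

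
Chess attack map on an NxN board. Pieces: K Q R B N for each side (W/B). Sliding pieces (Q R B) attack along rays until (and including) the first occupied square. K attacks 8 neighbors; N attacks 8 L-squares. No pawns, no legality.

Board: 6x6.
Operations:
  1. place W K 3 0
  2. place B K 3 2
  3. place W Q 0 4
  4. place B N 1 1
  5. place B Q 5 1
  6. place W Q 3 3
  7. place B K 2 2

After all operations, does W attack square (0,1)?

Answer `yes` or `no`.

Answer: yes

Derivation:
Op 1: place WK@(3,0)
Op 2: place BK@(3,2)
Op 3: place WQ@(0,4)
Op 4: place BN@(1,1)
Op 5: place BQ@(5,1)
Op 6: place WQ@(3,3)
Op 7: place BK@(2,2)
Per-piece attacks for W:
  WQ@(0,4): attacks (0,5) (0,3) (0,2) (0,1) (0,0) (1,4) (2,4) (3,4) (4,4) (5,4) (1,5) (1,3) (2,2) [ray(1,-1) blocked at (2,2)]
  WK@(3,0): attacks (3,1) (4,0) (2,0) (4,1) (2,1)
  WQ@(3,3): attacks (3,4) (3,5) (3,2) (4,3) (5,3) (2,3) (1,3) (0,3) (4,4) (5,5) (4,2) (5,1) (2,4) (1,5) (2,2) [ray(0,-1) blocked at (3,2); ray(1,-1) blocked at (5,1); ray(-1,-1) blocked at (2,2)]
W attacks (0,1): yes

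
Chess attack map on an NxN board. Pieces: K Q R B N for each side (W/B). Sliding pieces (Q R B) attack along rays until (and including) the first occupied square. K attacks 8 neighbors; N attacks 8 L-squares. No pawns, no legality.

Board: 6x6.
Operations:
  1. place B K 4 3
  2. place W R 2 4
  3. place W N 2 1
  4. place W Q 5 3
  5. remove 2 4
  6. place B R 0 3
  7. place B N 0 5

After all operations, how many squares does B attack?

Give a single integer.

Answer: 17

Derivation:
Op 1: place BK@(4,3)
Op 2: place WR@(2,4)
Op 3: place WN@(2,1)
Op 4: place WQ@(5,3)
Op 5: remove (2,4)
Op 6: place BR@(0,3)
Op 7: place BN@(0,5)
Per-piece attacks for B:
  BR@(0,3): attacks (0,4) (0,5) (0,2) (0,1) (0,0) (1,3) (2,3) (3,3) (4,3) [ray(0,1) blocked at (0,5); ray(1,0) blocked at (4,3)]
  BN@(0,5): attacks (1,3) (2,4)
  BK@(4,3): attacks (4,4) (4,2) (5,3) (3,3) (5,4) (5,2) (3,4) (3,2)
Union (17 distinct): (0,0) (0,1) (0,2) (0,4) (0,5) (1,3) (2,3) (2,4) (3,2) (3,3) (3,4) (4,2) (4,3) (4,4) (5,2) (5,3) (5,4)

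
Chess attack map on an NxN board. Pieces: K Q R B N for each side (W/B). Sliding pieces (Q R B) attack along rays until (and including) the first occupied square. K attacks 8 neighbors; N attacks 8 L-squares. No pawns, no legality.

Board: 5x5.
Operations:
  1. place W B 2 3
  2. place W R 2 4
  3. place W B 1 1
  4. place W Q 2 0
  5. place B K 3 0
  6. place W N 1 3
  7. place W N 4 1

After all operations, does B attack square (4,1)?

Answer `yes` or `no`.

Answer: yes

Derivation:
Op 1: place WB@(2,3)
Op 2: place WR@(2,4)
Op 3: place WB@(1,1)
Op 4: place WQ@(2,0)
Op 5: place BK@(3,0)
Op 6: place WN@(1,3)
Op 7: place WN@(4,1)
Per-piece attacks for B:
  BK@(3,0): attacks (3,1) (4,0) (2,0) (4,1) (2,1)
B attacks (4,1): yes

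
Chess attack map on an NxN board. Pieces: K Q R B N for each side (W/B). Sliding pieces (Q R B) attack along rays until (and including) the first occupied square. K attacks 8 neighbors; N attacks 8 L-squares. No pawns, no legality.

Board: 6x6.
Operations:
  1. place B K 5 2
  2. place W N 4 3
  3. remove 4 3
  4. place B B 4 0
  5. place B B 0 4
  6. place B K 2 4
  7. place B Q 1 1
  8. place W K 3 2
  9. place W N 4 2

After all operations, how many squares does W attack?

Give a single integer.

Answer: 12

Derivation:
Op 1: place BK@(5,2)
Op 2: place WN@(4,3)
Op 3: remove (4,3)
Op 4: place BB@(4,0)
Op 5: place BB@(0,4)
Op 6: place BK@(2,4)
Op 7: place BQ@(1,1)
Op 8: place WK@(3,2)
Op 9: place WN@(4,2)
Per-piece attacks for W:
  WK@(3,2): attacks (3,3) (3,1) (4,2) (2,2) (4,3) (4,1) (2,3) (2,1)
  WN@(4,2): attacks (5,4) (3,4) (2,3) (5,0) (3,0) (2,1)
Union (12 distinct): (2,1) (2,2) (2,3) (3,0) (3,1) (3,3) (3,4) (4,1) (4,2) (4,3) (5,0) (5,4)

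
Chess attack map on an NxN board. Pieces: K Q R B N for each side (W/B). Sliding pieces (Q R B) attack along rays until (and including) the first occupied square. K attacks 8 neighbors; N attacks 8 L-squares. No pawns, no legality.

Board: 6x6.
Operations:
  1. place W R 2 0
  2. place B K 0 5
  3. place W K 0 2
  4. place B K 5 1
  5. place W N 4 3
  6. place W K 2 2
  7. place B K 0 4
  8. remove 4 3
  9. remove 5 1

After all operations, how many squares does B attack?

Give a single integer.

Op 1: place WR@(2,0)
Op 2: place BK@(0,5)
Op 3: place WK@(0,2)
Op 4: place BK@(5,1)
Op 5: place WN@(4,3)
Op 6: place WK@(2,2)
Op 7: place BK@(0,4)
Op 8: remove (4,3)
Op 9: remove (5,1)
Per-piece attacks for B:
  BK@(0,4): attacks (0,5) (0,3) (1,4) (1,5) (1,3)
  BK@(0,5): attacks (0,4) (1,5) (1,4)
Union (6 distinct): (0,3) (0,4) (0,5) (1,3) (1,4) (1,5)

Answer: 6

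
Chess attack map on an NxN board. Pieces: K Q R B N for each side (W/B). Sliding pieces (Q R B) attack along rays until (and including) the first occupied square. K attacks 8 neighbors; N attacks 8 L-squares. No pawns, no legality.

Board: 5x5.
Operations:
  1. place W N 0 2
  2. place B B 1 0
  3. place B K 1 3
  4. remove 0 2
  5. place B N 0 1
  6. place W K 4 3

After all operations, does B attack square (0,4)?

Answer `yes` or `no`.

Answer: yes

Derivation:
Op 1: place WN@(0,2)
Op 2: place BB@(1,0)
Op 3: place BK@(1,3)
Op 4: remove (0,2)
Op 5: place BN@(0,1)
Op 6: place WK@(4,3)
Per-piece attacks for B:
  BN@(0,1): attacks (1,3) (2,2) (2,0)
  BB@(1,0): attacks (2,1) (3,2) (4,3) (0,1) [ray(1,1) blocked at (4,3); ray(-1,1) blocked at (0,1)]
  BK@(1,3): attacks (1,4) (1,2) (2,3) (0,3) (2,4) (2,2) (0,4) (0,2)
B attacks (0,4): yes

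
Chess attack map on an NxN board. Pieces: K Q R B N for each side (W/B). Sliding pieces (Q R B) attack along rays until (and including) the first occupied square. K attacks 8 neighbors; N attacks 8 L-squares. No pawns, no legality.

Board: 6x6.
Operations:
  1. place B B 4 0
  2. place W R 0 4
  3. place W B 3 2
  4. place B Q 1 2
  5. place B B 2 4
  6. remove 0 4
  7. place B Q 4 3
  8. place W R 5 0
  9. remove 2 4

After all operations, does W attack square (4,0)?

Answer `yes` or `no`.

Op 1: place BB@(4,0)
Op 2: place WR@(0,4)
Op 3: place WB@(3,2)
Op 4: place BQ@(1,2)
Op 5: place BB@(2,4)
Op 6: remove (0,4)
Op 7: place BQ@(4,3)
Op 8: place WR@(5,0)
Op 9: remove (2,4)
Per-piece attacks for W:
  WB@(3,2): attacks (4,3) (4,1) (5,0) (2,3) (1,4) (0,5) (2,1) (1,0) [ray(1,1) blocked at (4,3); ray(1,-1) blocked at (5,0)]
  WR@(5,0): attacks (5,1) (5,2) (5,3) (5,4) (5,5) (4,0) [ray(-1,0) blocked at (4,0)]
W attacks (4,0): yes

Answer: yes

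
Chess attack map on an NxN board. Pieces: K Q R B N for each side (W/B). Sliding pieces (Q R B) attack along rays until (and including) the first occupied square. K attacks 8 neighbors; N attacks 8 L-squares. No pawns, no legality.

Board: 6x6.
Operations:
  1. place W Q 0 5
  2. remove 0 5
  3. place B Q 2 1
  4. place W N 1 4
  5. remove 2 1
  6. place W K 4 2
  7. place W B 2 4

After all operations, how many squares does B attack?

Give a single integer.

Answer: 0

Derivation:
Op 1: place WQ@(0,5)
Op 2: remove (0,5)
Op 3: place BQ@(2,1)
Op 4: place WN@(1,4)
Op 5: remove (2,1)
Op 6: place WK@(4,2)
Op 7: place WB@(2,4)
Per-piece attacks for B:
Union (0 distinct): (none)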